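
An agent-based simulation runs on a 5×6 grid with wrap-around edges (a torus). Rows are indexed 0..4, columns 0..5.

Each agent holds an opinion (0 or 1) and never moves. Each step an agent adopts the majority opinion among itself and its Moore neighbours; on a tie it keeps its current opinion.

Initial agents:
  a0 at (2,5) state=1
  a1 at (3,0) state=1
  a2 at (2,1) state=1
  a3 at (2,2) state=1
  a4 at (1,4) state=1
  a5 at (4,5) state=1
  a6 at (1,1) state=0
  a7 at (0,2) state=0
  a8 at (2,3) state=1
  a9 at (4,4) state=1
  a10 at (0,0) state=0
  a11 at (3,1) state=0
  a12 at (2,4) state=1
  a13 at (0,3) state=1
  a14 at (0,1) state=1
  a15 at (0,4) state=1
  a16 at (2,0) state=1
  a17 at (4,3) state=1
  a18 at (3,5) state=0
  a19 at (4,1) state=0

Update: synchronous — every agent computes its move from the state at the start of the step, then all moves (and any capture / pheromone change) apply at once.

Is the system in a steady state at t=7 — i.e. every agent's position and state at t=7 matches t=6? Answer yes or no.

yes

t=1: a0@(2,5):1 a1@(3,0):1 a2@(2,1):1 a3@(2,2):1 a4@(1,4):1 a5@(4,5):1 a6@(1,1):1 a7@(0,2):0 a8@(2,3):1 a9@(4,4):1 a10@(0,0):0 a11@(3,1):1 a12@(2,4):1 a13@(0,3):1 a14@(0,1):0 a15@(0,4):1 a16@(2,0):1 a17@(4,3):1 a18@(3,5):1 a19@(4,1):0
t=2: (unchanged — steady state)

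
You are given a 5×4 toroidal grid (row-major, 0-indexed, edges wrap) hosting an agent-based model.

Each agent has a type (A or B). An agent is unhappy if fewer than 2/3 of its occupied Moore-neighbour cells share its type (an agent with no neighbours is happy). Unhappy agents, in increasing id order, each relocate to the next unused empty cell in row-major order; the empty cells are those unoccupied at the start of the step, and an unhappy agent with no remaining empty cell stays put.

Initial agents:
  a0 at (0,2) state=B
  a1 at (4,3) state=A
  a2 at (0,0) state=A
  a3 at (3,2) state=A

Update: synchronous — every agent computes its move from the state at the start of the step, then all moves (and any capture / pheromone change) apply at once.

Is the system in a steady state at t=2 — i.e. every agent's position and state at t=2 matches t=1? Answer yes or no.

t=1: a0@(0,1):B a1@(4,3):A a2@(0,0):A a3@(3,2):A
t=2: a0@(0,2):B a1@(4,3):A a2@(0,3):A a3@(3,2):A

no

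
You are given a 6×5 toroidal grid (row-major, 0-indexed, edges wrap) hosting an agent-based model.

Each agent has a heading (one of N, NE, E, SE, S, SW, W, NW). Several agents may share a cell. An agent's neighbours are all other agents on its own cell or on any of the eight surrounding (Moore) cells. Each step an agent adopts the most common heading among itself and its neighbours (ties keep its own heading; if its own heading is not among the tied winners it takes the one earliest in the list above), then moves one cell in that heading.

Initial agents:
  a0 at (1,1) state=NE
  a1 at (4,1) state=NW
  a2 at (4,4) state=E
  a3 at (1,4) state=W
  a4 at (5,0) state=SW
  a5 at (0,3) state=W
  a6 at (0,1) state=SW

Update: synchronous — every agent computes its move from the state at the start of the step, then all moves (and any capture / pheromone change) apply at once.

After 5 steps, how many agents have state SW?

t=1: a0@(0,2):NE a1@(3,0):NW a2@(4,0):E a3@(1,3):W a4@(0,4):SW a5@(0,2):W a6@(1,0):SW
t=2: a0@(0,1):W a1@(2,4):NW a2@(4,1):E a3@(1,2):W a4@(1,3):SW a5@(0,1):W a6@(2,4):SW
t=3: a0@(0,0):W a1@(3,3):SW a2@(4,2):E a3@(1,1):W a4@(2,2):SW a5@(0,0):W a6@(3,3):SW
t=4: a0@(0,4):W a1@(4,2):SW a2@(5,1):SW a3@(1,0):W a4@(3,1):SW a5@(0,4):W a6@(4,2):SW
t=5: a0@(0,3):W a1@(5,1):SW a2@(0,0):SW a3@(1,4):W a4@(4,0):SW a5@(0,3):W a6@(5,1):SW

4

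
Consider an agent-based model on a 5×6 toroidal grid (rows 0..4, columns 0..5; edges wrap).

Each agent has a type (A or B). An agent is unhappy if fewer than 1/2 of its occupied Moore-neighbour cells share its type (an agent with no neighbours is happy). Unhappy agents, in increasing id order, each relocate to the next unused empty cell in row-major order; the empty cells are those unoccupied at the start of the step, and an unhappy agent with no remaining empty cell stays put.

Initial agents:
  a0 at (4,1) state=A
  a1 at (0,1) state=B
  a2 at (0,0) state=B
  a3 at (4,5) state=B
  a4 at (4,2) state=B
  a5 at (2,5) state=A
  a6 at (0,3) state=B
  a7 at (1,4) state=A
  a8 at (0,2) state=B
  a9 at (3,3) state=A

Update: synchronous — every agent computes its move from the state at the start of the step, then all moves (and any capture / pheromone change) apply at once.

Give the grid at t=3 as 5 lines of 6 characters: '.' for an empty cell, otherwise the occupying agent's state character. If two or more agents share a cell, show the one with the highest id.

BBBBAA
B...A.
.....A
......
..B...

t=1: a0@(0,4):A a1@(0,1):B a2@(0,0):B a3@(4,5):B a4@(4,2):B a5@(2,5):A a6@(0,3):B a7@(1,4):A a8@(0,2):B a9@(0,5):A
t=2: a0@(0,4):A a1@(0,1):B a2@(0,0):B a3@(1,0):B a4@(4,2):B a5@(2,5):A a6@(0,3):B a7@(1,4):A a8@(0,2):B a9@(0,5):A
t=3: (unchanged — steady state)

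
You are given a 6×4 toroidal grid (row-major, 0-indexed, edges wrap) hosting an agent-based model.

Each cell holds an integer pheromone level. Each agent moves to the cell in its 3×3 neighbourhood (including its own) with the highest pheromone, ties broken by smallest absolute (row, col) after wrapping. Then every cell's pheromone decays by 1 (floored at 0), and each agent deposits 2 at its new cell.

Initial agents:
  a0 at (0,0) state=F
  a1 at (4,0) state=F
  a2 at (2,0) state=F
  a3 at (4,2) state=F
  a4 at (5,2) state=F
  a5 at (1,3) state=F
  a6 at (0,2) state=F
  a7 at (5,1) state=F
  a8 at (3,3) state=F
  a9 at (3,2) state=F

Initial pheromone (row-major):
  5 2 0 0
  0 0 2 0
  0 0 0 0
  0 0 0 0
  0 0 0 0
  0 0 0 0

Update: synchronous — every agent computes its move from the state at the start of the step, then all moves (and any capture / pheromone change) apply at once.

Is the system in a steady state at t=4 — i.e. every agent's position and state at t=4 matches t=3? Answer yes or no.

t=1: a0@(0,0) a1@(3,0) a2@(1,0) a3@(3,1) a4@(0,1) a5@(0,0) a6@(0,1) a7@(0,0) a8@(2,0) a9@(2,1) | pheromone: 10 5 0 0 / 2 0 1 0 / 2 2 0 0 / 2 2 0 0 / 0 0 0 0 / 0 0 0 0
t=2: a0@(0,0) a1@(2,0) a2@(0,0) a3@(2,0) a4@(0,0) a5@(0,0) a6@(0,0) a7@(0,0) a8@(1,0) a9@(1,0) | pheromone: 21 4 0 0 / 5 0 0 0 / 5 1 0 0 / 1 1 0 0 / 0 0 0 0 / 0 0 0 0
t=3: a0@(0,0) a1@(1,0) a2@(0,0) a3@(1,0) a4@(0,0) a5@(0,0) a6@(0,0) a7@(0,0) a8@(0,0) a9@(0,0) | pheromone: 36 3 0 0 / 8 0 0 0 / 4 0 0 0 / 0 0 0 0 / 0 0 0 0 / 0 0 0 0
t=4: a0@(0,0) a1@(0,0) a2@(0,0) a3@(0,0) a4@(0,0) a5@(0,0) a6@(0,0) a7@(0,0) a8@(0,0) a9@(0,0) | pheromone: 55 2 0 0 / 7 0 0 0 / 3 0 0 0 / 0 0 0 0 / 0 0 0 0 / 0 0 0 0

no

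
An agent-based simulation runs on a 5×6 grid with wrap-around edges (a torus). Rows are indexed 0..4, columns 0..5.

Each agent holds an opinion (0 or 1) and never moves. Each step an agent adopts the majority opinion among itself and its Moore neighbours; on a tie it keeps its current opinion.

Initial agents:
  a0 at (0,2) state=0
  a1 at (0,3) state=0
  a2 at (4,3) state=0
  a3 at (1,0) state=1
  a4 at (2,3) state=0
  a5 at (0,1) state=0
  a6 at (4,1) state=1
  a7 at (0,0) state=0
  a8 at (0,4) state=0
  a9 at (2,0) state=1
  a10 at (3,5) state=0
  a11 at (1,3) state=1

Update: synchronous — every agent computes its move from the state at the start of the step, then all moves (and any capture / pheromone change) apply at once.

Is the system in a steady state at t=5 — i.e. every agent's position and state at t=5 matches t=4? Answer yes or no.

yes

t=1: a0@(0,2):0 a1@(0,3):0 a2@(4,3):0 a3@(1,0):1 a4@(2,3):0 a5@(0,1):0 a6@(4,1):0 a7@(0,0):0 a8@(0,4):0 a9@(2,0):1 a10@(3,5):0 a11@(1,3):0
t=2: (unchanged — steady state)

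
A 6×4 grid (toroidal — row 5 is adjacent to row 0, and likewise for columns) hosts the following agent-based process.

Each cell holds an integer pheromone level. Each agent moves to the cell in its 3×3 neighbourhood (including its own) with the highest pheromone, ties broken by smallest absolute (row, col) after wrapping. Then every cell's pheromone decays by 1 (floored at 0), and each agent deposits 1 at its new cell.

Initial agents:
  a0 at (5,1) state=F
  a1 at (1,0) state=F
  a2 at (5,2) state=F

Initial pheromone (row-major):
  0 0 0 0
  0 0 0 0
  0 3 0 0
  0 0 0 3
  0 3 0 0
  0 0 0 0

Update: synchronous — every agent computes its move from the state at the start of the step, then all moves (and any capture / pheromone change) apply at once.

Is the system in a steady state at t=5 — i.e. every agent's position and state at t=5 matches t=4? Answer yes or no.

t=1: a0@(4,1) a1@(2,1) a2@(4,1) | pheromone: 0 0 0 0 / 0 0 0 0 / 0 3 0 0 / 0 0 0 2 / 0 4 0 0 / 0 0 0 0
t=2: a0@(4,1) a1@(2,1) a2@(4,1) | pheromone: 0 0 0 0 / 0 0 0 0 / 0 3 0 0 / 0 0 0 1 / 0 5 0 0 / 0 0 0 0
t=3: a0@(4,1) a1@(2,1) a2@(4,1) | pheromone: 0 0 0 0 / 0 0 0 0 / 0 3 0 0 / 0 0 0 0 / 0 6 0 0 / 0 0 0 0
t=4: a0@(4,1) a1@(2,1) a2@(4,1) | pheromone: 0 0 0 0 / 0 0 0 0 / 0 3 0 0 / 0 0 0 0 / 0 7 0 0 / 0 0 0 0
t=5: a0@(4,1) a1@(2,1) a2@(4,1) | pheromone: 0 0 0 0 / 0 0 0 0 / 0 3 0 0 / 0 0 0 0 / 0 8 0 0 / 0 0 0 0

yes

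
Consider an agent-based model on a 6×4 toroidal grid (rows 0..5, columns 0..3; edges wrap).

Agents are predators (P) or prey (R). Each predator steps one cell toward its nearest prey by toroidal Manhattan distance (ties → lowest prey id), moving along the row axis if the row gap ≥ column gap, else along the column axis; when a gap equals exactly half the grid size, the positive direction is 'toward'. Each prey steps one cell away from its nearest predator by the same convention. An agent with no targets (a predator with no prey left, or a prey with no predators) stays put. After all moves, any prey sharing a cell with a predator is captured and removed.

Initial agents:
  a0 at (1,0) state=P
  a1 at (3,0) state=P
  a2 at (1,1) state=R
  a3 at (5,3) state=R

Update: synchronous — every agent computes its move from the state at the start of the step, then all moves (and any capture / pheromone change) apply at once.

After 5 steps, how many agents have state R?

2

t=1: a0@(1,1):P a1@(2,0):P a2@(1,2):R a3@(4,3):R
t=2: a0@(1,2):P a1@(2,1):P a2@(1,3):R a3@(5,3):R
t=3: a0@(1,3):P a1@(2,2):P a2@(1,0):R a3@(4,3):R
t=4: a0@(1,0):P a1@(2,3):P a2@(1,1):R a3@(3,3):R
t=5: a0@(1,1):P a1@(3,3):P a2@(1,2):R a3@(4,3):R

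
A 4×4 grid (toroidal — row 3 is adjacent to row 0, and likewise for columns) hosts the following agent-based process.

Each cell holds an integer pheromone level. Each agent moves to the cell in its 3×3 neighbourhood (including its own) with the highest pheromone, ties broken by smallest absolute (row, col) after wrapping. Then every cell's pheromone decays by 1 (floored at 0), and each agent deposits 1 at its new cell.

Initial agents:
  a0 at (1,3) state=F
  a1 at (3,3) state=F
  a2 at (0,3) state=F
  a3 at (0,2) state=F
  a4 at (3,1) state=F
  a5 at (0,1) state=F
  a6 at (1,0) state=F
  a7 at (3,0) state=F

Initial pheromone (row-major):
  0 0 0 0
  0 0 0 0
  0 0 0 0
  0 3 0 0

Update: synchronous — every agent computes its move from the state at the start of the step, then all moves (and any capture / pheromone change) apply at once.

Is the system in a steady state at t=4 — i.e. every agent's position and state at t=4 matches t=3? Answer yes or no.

yes

t=1: a0@(0,0) a1@(0,0) a2@(0,0) a3@(3,1) a4@(3,1) a5@(3,1) a6@(0,0) a7@(3,1) | pheromone: 4 0 0 0 / 0 0 0 0 / 0 0 0 0 / 0 6 0 0
t=2: a0@(3,1) a1@(3,1) a2@(3,1) a3@(3,1) a4@(3,1) a5@(3,1) a6@(3,1) a7@(3,1) | pheromone: 3 0 0 0 / 0 0 0 0 / 0 0 0 0 / 0 13 0 0
t=3: a0@(3,1) a1@(3,1) a2@(3,1) a3@(3,1) a4@(3,1) a5@(3,1) a6@(3,1) a7@(3,1) | pheromone: 2 0 0 0 / 0 0 0 0 / 0 0 0 0 / 0 20 0 0
t=4: a0@(3,1) a1@(3,1) a2@(3,1) a3@(3,1) a4@(3,1) a5@(3,1) a6@(3,1) a7@(3,1) | pheromone: 1 0 0 0 / 0 0 0 0 / 0 0 0 0 / 0 27 0 0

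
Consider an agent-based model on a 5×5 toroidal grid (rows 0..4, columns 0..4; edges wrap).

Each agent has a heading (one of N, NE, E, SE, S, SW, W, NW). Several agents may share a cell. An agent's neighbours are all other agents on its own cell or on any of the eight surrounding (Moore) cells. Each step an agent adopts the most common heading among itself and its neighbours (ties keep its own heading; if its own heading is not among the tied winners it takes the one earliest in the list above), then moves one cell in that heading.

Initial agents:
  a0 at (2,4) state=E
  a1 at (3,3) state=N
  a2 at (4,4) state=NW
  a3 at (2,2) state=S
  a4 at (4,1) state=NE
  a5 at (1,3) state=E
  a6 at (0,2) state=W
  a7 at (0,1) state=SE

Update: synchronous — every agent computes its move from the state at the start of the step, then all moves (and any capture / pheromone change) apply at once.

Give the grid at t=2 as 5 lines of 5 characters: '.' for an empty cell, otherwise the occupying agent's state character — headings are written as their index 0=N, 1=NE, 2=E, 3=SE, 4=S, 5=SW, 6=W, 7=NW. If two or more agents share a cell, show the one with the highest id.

t=1: a0@(2,0):E a1@(2,3):N a2@(3,3):NW a3@(3,2):S a4@(3,2):NE a5@(1,4):E a6@(0,1):W a7@(1,2):SE
t=2: a0@(2,1):E a1@(1,3):N a2@(2,2):NW a3@(4,2):S a4@(2,3):NE a5@(1,0):E a6@(0,0):W a7@(2,3):SE

6....
2..0.
.273.
.....
..4..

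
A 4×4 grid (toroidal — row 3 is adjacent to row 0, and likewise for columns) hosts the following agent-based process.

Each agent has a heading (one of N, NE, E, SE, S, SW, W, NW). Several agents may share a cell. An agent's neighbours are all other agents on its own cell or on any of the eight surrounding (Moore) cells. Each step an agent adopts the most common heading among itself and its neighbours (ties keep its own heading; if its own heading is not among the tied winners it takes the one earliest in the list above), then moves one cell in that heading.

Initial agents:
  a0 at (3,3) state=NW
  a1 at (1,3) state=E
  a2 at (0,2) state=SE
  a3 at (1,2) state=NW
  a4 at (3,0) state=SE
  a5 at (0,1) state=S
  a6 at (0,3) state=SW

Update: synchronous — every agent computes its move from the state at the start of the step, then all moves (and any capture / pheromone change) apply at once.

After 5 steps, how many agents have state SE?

t=1: a0@(0,0):SE a1@(1,0):E a2@(3,1):NW a3@(0,1):NW a4@(0,1):SE a5@(1,2):SE a6@(1,0):SE
t=2: a0@(1,1):SE a1@(2,1):SE a2@(2,0):NW a3@(1,2):SE a4@(1,2):SE a5@(2,3):SE a6@(2,1):SE
t=3: a0@(2,2):SE a1@(3,2):SE a2@(3,1):SE a3@(2,3):SE a4@(2,3):SE a5@(3,0):SE a6@(3,2):SE
t=4: a0@(3,3):SE a1@(0,3):SE a2@(0,2):SE a3@(3,0):SE a4@(3,0):SE a5@(0,1):SE a6@(0,3):SE
t=5: a0@(0,0):SE a1@(1,0):SE a2@(1,3):SE a3@(0,1):SE a4@(0,1):SE a5@(1,2):SE a6@(1,0):SE

7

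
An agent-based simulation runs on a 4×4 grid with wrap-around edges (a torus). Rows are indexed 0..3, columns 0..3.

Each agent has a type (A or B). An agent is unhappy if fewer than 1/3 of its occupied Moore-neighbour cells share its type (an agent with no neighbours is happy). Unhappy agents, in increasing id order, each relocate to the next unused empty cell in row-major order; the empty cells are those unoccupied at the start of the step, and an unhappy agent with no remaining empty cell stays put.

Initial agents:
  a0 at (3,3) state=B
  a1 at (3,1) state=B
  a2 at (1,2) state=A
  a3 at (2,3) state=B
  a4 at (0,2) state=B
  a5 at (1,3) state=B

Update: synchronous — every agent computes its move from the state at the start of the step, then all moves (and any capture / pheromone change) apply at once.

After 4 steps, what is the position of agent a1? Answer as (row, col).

(3, 1)

t=1: a0@(3,3):B a1@(3,1):B a2@(0,0):A a3@(2,3):B a4@(0,2):B a5@(1,3):B
t=2: a0@(3,3):B a1@(3,1):B a2@(0,1):A a3@(2,3):B a4@(0,2):B a5@(1,3):B
t=3: a0@(3,3):B a1@(3,1):B a2@(0,0):A a3@(2,3):B a4@(0,2):B a5@(1,3):B
t=4: a0@(3,3):B a1@(3,1):B a2@(0,1):A a3@(2,3):B a4@(0,2):B a5@(1,3):B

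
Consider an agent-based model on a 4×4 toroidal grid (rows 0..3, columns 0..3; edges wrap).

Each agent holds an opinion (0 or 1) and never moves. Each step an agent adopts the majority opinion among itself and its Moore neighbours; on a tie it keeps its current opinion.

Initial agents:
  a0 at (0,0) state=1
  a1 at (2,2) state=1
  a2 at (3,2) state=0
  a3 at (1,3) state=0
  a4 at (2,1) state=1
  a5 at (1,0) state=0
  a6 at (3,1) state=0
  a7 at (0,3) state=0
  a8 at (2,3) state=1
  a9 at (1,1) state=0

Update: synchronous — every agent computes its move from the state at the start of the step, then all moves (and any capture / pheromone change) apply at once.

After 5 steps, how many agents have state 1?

0

t=1: a0@(0,0):0 a1@(2,2):0 a2@(3,2):0 a3@(1,3):0 a4@(2,1):0 a5@(1,0):0 a6@(3,1):1 a7@(0,3):0 a8@(2,3):0 a9@(1,1):1
t=2: a0@(0,0):0 a1@(2,2):0 a2@(3,2):0 a3@(1,3):0 a4@(2,1):0 a5@(1,0):0 a6@(3,1):0 a7@(0,3):0 a8@(2,3):0 a9@(1,1):0
t=3: (unchanged — steady state)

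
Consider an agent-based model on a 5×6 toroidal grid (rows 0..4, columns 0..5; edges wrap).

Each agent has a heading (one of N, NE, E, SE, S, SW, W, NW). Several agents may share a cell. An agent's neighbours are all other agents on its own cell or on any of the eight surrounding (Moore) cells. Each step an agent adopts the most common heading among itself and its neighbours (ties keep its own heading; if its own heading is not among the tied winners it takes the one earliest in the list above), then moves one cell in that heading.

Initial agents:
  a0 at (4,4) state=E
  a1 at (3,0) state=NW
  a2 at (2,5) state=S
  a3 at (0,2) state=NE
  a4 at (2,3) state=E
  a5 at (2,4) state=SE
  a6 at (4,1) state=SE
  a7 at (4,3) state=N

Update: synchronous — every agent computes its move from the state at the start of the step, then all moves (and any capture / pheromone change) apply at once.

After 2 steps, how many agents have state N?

t=1: a0@(4,5):E a1@(2,5):NW a2@(3,5):S a3@(4,3):NE a4@(2,4):E a5@(3,5):SE a6@(0,2):SE a7@(3,3):N
t=2: a0@(4,0):E a1@(1,4):NW a2@(3,0):E a3@(3,4):NE a4@(2,5):E a5@(3,0):E a6@(1,3):SE a7@(2,3):N

1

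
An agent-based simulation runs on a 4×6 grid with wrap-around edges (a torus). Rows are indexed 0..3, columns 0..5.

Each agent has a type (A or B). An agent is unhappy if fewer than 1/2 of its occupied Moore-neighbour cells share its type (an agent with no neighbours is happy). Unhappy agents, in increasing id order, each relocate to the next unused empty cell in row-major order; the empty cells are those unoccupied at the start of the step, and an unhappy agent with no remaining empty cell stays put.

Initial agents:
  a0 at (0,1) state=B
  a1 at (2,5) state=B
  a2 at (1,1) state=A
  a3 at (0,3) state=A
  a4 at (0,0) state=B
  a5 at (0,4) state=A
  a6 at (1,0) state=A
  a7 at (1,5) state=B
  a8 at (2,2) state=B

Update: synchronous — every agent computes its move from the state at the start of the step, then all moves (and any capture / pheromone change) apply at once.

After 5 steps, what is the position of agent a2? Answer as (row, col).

(0, 4)

t=1: a0@(0,2):B a1@(2,5):B a2@(0,5):A a3@(0,3):A a4@(0,0):B a5@(0,4):A a6@(1,2):A a7@(1,5):B a8@(1,3):B
t=2: a0@(0,1):B a1@(2,5):B a2@(1,0):A a3@(0,3):A a4@(0,0):B a5@(0,4):A a6@(1,1):A a7@(1,5):B a8@(1,4):B
t=3: a0@(0,2):B a1@(2,5):B a2@(0,5):A a3@(0,3):A a4@(0,0):B a5@(1,2):A a6@(1,3):A a7@(1,5):B a8@(1,4):B
t=4: a0@(0,1):B a1@(2,5):B a2@(0,4):A a3@(0,3):A a4@(0,0):B a5@(1,2):A a6@(1,3):A a7@(1,5):B a8@(1,0):B
t=5: (unchanged — steady state)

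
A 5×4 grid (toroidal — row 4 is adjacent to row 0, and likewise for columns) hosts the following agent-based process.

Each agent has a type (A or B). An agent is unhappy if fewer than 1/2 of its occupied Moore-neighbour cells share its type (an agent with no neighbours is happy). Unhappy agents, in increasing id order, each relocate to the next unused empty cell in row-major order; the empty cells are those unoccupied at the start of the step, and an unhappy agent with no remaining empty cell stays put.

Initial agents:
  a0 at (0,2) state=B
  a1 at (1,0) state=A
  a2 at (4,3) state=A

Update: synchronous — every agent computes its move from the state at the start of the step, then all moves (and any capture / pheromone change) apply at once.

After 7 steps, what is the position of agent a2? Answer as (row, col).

(0, 1)

t=1: a0@(0,0):B a1@(1,0):A a2@(0,1):A
t=2: a0@(0,2):B a1@(1,0):A a2@(0,1):A
t=3: a0@(0,0):B a1@(1,0):A a2@(0,1):A
t=4: a0@(0,2):B a1@(1,0):A a2@(0,1):A
t=5: a0@(0,0):B a1@(1,0):A a2@(0,1):A
t=6: a0@(0,2):B a1@(1,0):A a2@(0,1):A
t=7: a0@(0,0):B a1@(1,0):A a2@(0,1):A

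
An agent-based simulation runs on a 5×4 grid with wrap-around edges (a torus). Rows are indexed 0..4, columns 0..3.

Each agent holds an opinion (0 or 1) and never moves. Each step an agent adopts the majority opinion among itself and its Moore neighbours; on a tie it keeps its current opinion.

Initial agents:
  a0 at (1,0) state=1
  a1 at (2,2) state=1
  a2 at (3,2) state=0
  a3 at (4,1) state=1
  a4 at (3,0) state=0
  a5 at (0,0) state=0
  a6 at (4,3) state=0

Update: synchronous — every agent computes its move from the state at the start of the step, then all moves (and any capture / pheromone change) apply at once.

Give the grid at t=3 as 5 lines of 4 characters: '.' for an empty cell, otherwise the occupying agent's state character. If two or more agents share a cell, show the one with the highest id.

0...
1...
..1.
0.0.
.0.0

t=1: a0@(1,0):1 a1@(2,2):1 a2@(3,2):0 a3@(4,1):0 a4@(3,0):0 a5@(0,0):0 a6@(4,3):0
t=2: (unchanged — steady state)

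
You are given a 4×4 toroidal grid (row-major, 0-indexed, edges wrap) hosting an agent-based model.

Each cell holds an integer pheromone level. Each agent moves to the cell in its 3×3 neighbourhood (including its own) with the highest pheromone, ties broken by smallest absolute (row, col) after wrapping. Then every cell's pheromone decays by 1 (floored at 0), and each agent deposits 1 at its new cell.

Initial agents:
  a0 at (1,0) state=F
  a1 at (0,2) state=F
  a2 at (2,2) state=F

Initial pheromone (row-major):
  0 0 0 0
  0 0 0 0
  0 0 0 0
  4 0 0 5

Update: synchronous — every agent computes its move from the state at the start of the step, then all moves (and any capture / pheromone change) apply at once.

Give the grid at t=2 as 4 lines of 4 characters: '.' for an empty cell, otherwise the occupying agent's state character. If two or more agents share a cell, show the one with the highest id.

t=1: a0@(0,0) a1@(3,3) a2@(3,3) | pheromone: 1 0 0 0 / 0 0 0 0 / 0 0 0 0 / 3 0 0 6
t=2: a0@(3,3) a1@(3,3) a2@(3,3) | pheromone: 0 0 0 0 / 0 0 0 0 / 0 0 0 0 / 2 0 0 8

....
....
....
...F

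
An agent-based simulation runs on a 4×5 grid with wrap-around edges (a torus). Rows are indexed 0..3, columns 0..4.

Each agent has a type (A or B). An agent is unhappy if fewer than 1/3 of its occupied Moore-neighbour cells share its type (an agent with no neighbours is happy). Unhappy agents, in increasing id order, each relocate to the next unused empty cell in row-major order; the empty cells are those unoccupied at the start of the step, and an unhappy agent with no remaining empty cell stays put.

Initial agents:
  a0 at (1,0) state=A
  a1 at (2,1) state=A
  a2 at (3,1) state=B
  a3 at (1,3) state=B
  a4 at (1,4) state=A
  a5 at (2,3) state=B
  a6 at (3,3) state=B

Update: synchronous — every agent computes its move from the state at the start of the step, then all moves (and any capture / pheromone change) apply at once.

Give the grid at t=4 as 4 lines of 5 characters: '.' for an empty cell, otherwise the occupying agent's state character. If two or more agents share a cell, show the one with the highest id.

.BA..
A..B.
.A.B.
...B.

t=1: a0@(1,0):A a1@(2,1):A a2@(0,0):B a3@(1,3):B a4@(1,4):A a5@(2,3):B a6@(3,3):B
t=2: a0@(1,0):A a1@(2,1):A a2@(0,1):B a3@(1,3):B a4@(0,2):A a5@(2,3):B a6@(3,3):B
t=3: a0@(1,0):A a1@(2,1):A a2@(0,0):B a3@(1,3):B a4@(0,3):A a5@(2,3):B a6@(3,3):B
t=4: a0@(1,0):A a1@(2,1):A a2@(0,1):B a3@(1,3):B a4@(0,2):A a5@(2,3):B a6@(3,3):B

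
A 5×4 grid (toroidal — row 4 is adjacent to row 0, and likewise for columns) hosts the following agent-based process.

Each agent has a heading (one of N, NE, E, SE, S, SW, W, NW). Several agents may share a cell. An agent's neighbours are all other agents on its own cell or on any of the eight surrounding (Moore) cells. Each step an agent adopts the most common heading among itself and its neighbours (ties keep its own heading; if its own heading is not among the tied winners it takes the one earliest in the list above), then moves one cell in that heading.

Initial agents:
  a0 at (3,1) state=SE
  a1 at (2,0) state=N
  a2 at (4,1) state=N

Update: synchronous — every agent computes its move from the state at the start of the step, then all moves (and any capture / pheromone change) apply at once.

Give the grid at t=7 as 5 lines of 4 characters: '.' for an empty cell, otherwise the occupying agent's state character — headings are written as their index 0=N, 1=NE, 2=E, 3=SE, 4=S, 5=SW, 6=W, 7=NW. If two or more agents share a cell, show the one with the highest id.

t=1: a0@(2,1):N a1@(1,0):N a2@(3,1):N
t=2: a0@(1,1):N a1@(0,0):N a2@(2,1):N
t=3: a0@(0,1):N a1@(4,0):N a2@(1,1):N
t=4: a0@(4,1):N a1@(3,0):N a2@(0,1):N
t=5: a0@(3,1):N a1@(2,0):N a2@(4,1):N
t=6: a0@(2,1):N a1@(1,0):N a2@(3,1):N
t=7: a0@(1,1):N a1@(0,0):N a2@(2,1):N

0...
.0..
.0..
....
....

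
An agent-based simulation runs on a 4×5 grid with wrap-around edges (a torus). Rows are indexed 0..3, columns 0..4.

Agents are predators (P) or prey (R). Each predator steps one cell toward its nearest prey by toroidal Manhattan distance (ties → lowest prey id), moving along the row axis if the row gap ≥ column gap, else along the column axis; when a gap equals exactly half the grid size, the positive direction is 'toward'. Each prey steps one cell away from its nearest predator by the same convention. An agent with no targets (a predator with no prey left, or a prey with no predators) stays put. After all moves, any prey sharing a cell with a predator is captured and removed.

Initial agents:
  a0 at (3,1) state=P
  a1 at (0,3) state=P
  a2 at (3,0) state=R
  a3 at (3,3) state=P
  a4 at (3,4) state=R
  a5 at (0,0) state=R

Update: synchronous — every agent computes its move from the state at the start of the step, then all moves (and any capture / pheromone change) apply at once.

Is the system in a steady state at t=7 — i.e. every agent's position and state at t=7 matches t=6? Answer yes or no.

yes

t=1: a0@(3,0):P a1@(3,3):P a3@(3,4):P a5@(1,0):R
t=2: a0@(0,0):P a1@(0,3):P a3@(0,4):P
t=3: (unchanged — steady state)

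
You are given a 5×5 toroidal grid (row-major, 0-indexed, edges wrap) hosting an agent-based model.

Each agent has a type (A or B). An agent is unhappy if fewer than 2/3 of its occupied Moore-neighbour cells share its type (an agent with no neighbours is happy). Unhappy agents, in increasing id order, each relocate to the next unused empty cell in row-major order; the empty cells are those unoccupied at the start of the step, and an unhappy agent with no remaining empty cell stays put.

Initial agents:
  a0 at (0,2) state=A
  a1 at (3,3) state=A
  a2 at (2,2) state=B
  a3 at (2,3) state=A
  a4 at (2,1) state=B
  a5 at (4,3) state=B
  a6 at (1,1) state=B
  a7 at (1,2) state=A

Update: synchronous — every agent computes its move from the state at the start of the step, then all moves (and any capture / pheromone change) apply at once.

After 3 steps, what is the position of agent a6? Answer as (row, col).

t=1: a0@(0,0):A a1@(0,1):A a2@(0,3):B a3@(2,3):A a4@(2,1):B a5@(0,4):B a6@(1,0):B a7@(1,3):A
t=2: a0@(0,2):A a1@(1,1):A a2@(1,2):B a3@(2,3):A a4@(2,1):B a5@(1,4):B a6@(2,0):B a7@(2,2):A
t=3: a0@(0,0):A a1@(0,1):A a2@(0,3):B a3@(0,4):A a4@(1,0):B a5@(1,3):B a6@(2,0):B a7@(2,4):A

(2, 0)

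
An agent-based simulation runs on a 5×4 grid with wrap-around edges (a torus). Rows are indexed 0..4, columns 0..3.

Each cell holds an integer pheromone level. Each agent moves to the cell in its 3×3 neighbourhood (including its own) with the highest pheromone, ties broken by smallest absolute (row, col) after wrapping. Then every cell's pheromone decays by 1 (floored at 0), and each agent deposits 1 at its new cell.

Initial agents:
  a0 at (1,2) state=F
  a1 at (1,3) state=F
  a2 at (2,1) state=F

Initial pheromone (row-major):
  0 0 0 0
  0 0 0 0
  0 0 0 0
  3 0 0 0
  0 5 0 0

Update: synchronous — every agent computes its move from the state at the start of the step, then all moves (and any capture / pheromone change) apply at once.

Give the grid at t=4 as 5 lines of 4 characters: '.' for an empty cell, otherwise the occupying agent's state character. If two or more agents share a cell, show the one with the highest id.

....
....
....
....
.F..

t=1: a0@(0,1) a1@(0,0) a2@(3,0) | pheromone: 1 1 0 0 / 0 0 0 0 / 0 0 0 0 / 3 0 0 0 / 0 4 0 0
t=2: a0@(4,1) a1@(4,1) a2@(4,1) | pheromone: 0 0 0 0 / 0 0 0 0 / 0 0 0 0 / 2 0 0 0 / 0 6 0 0
t=3: a0@(4,1) a1@(4,1) a2@(4,1) | pheromone: 0 0 0 0 / 0 0 0 0 / 0 0 0 0 / 1 0 0 0 / 0 8 0 0
t=4: a0@(4,1) a1@(4,1) a2@(4,1) | pheromone: 0 0 0 0 / 0 0 0 0 / 0 0 0 0 / 0 0 0 0 / 0 10 0 0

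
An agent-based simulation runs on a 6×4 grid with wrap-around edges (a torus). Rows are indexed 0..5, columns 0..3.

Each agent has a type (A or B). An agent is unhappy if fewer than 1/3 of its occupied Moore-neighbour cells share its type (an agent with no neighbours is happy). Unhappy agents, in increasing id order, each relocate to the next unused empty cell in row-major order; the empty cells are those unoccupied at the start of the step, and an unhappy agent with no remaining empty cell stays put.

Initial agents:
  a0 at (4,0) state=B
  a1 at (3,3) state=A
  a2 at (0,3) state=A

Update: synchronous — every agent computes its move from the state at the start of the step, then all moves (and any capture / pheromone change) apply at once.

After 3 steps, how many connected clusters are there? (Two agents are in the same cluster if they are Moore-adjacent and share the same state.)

t=1: a0@(0,0):B a1@(0,1):A a2@(0,3):A
t=2: a0@(0,2):B a1@(1,0):A a2@(1,1):A
t=3: a0@(0,0):B a1@(1,0):A a2@(1,1):A

2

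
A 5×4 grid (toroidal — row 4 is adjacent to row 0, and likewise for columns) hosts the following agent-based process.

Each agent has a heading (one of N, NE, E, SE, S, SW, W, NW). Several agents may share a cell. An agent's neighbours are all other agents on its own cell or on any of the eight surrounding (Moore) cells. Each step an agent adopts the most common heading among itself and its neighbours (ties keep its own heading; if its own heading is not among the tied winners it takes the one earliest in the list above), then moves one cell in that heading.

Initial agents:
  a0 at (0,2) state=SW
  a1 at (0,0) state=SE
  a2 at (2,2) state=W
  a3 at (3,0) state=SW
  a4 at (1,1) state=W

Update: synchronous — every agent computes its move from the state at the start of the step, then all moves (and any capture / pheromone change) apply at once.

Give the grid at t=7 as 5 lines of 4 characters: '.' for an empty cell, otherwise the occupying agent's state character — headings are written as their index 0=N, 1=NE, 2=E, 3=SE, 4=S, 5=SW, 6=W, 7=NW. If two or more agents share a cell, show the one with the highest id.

t=1: a0@(1,1):SW a1@(1,1):SE a2@(2,1):W a3@(4,3):SW a4@(1,0):W
t=2: a0@(1,0):W a1@(1,0):W a2@(2,0):W a3@(0,2):SW a4@(1,3):W
t=3: a0@(1,3):W a1@(1,3):W a2@(2,3):W a3@(1,1):SW a4@(1,2):W
t=4: a0@(1,2):W a1@(1,2):W a2@(2,2):W a3@(2,0):SW a4@(1,1):W
t=5: a0@(1,1):W a1@(1,1):W a2@(2,1):W a3@(3,3):SW a4@(1,0):W
t=6: a0@(1,0):W a1@(1,0):W a2@(2,0):W a3@(4,2):SW a4@(1,3):W
t=7: a0@(1,3):W a1@(1,3):W a2@(2,3):W a3@(0,1):SW a4@(1,2):W

.5..
..66
...6
....
....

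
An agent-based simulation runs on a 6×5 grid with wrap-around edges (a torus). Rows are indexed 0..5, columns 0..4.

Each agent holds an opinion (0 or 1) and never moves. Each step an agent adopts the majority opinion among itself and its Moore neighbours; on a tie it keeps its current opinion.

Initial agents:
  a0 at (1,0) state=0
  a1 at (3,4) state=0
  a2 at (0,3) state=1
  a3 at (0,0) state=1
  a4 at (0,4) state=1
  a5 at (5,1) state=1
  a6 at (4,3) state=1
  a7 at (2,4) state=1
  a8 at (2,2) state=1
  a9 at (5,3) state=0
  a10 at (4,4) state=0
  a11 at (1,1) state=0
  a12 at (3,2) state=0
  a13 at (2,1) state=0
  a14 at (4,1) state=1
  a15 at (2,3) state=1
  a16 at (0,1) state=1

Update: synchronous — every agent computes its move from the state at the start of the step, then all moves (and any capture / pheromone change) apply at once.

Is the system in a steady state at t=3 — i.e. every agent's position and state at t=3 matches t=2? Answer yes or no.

t=1: a0@(1,0):1 a1@(3,4):1 a2@(0,3):1 a3@(0,0):1 a4@(0,4):1 a5@(5,1):1 a6@(4,3):0 a7@(2,4):1 a8@(2,2):0 a9@(5,3):1 a10@(4,4):0 a11@(1,1):0 a12@(3,2):1 a13@(2,1):0 a14@(4,1):1 a15@(2,3):1 a16@(0,1):1
t=2: a0@(1,0):1 a1@(3,4):1 a2@(0,3):1 a3@(0,0):1 a4@(0,4):1 a5@(5,1):1 a6@(4,3):1 a7@(2,4):1 a8@(2,2):0 a9@(5,3):1 a10@(4,4):0 a11@(1,1):0 a12@(3,2):1 a13@(2,1):0 a14@(4,1):1 a15@(2,3):1 a16@(0,1):1
t=3: a0@(1,0):1 a1@(3,4):1 a2@(0,3):1 a3@(0,0):1 a4@(0,4):1 a5@(5,1):1 a6@(4,3):1 a7@(2,4):1 a8@(2,2):0 a9@(5,3):1 a10@(4,4):1 a11@(1,1):0 a12@(3,2):1 a13@(2,1):0 a14@(4,1):1 a15@(2,3):1 a16@(0,1):1

no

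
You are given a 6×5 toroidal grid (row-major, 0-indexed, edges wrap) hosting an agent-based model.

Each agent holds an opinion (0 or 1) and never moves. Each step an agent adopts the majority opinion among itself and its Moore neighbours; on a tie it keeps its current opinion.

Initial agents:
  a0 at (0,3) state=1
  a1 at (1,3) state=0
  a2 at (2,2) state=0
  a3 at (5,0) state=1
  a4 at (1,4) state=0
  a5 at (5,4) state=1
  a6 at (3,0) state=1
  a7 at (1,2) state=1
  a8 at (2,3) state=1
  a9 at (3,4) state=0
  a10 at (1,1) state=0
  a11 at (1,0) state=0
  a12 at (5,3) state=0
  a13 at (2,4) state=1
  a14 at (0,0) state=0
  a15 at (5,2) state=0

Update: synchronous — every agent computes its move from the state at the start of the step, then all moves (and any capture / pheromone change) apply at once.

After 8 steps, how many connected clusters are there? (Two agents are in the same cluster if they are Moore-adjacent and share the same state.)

2

t=1: a0@(0,3):0 a1@(1,3):1 a2@(2,2):0 a3@(5,0):1 a4@(1,4):0 a5@(5,4):1 a6@(3,0):1 a7@(1,2):1 a8@(2,3):0 a9@(3,4):1 a10@(1,1):0 a11@(1,0):0 a12@(5,3):0 a13@(2,4):0 a14@(0,0):0 a15@(5,2):0
t=2: a0@(0,3):0 a1@(1,3):0 a2@(2,2):0 a3@(5,0):1 a4@(1,4):0 a5@(5,4):0 a6@(3,0):1 a7@(1,2):0 a8@(2,3):0 a9@(3,4):1 a10@(1,1):0 a11@(1,0):0 a12@(5,3):0 a13@(2,4):0 a14@(0,0):0 a15@(5,2):0
t=3: a0@(0,3):0 a1@(1,3):0 a2@(2,2):0 a3@(5,0):0 a4@(1,4):0 a5@(5,4):0 a6@(3,0):1 a7@(1,2):0 a8@(2,3):0 a9@(3,4):1 a10@(1,1):0 a11@(1,0):0 a12@(5,3):0 a13@(2,4):0 a14@(0,0):0 a15@(5,2):0
t=4: (unchanged — steady state)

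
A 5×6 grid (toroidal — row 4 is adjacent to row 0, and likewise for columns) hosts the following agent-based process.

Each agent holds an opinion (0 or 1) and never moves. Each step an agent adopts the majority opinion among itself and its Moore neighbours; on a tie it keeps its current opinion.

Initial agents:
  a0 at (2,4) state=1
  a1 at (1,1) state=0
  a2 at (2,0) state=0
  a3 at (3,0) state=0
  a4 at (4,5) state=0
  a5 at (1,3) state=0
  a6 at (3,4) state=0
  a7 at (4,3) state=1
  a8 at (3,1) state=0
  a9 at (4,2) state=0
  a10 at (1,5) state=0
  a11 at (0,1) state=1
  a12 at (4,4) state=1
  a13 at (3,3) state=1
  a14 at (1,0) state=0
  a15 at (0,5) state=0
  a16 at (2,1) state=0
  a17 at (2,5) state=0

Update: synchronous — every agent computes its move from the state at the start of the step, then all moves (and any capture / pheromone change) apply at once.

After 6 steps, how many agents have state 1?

t=1: a0@(2,4):0 a1@(1,1):0 a2@(2,0):0 a3@(3,0):0 a4@(4,5):0 a5@(1,3):0 a6@(3,4):1 a7@(4,3):1 a8@(3,1):0 a9@(4,2):1 a10@(1,5):0 a11@(0,1):0 a12@(4,4):1 a13@(3,3):1 a14@(1,0):0 a15@(0,5):0 a16@(2,1):0 a17@(2,5):0
t=2: (unchanged — steady state)

5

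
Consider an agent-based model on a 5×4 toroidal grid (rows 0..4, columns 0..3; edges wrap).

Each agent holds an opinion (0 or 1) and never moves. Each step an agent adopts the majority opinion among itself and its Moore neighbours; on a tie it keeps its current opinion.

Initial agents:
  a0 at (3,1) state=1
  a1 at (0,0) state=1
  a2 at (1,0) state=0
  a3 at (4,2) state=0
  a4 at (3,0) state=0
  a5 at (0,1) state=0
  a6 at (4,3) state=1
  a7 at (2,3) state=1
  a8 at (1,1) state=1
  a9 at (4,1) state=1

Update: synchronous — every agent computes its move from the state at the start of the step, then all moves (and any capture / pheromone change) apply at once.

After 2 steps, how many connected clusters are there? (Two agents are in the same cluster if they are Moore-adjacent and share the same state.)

t=1: a0@(3,1):1 a1@(0,0):1 a2@(1,0):1 a3@(4,2):1 a4@(3,0):1 a5@(0,1):0 a6@(4,3):1 a7@(2,3):0 a8@(1,1):1 a9@(4,1):1
t=2: a0@(3,1):1 a1@(0,0):1 a2@(1,0):1 a3@(4,2):1 a4@(3,0):1 a5@(0,1):1 a6@(4,3):1 a7@(2,3):1 a8@(1,1):1 a9@(4,1):1

1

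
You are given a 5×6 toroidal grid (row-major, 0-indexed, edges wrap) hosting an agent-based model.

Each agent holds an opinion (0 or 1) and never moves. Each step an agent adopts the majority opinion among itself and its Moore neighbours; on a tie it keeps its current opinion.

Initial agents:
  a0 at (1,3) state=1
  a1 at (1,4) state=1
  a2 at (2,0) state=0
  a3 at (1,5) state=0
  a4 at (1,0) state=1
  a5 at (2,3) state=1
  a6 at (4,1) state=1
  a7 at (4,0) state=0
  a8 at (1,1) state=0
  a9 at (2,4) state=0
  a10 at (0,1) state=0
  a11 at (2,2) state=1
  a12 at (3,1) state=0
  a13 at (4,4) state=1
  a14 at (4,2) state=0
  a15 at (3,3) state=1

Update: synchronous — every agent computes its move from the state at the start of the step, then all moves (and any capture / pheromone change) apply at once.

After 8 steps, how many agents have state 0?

9

t=1: a0@(1,3):1 a1@(1,4):1 a2@(2,0):0 a3@(1,5):0 a4@(1,0):0 a5@(2,3):1 a6@(4,1):0 a7@(4,0):0 a8@(1,1):0 a9@(2,4):1 a10@(0,1):0 a11@(2,2):1 a12@(3,1):0 a13@(4,4):1 a14@(4,2):0 a15@(3,3):1
t=2: (unchanged — steady state)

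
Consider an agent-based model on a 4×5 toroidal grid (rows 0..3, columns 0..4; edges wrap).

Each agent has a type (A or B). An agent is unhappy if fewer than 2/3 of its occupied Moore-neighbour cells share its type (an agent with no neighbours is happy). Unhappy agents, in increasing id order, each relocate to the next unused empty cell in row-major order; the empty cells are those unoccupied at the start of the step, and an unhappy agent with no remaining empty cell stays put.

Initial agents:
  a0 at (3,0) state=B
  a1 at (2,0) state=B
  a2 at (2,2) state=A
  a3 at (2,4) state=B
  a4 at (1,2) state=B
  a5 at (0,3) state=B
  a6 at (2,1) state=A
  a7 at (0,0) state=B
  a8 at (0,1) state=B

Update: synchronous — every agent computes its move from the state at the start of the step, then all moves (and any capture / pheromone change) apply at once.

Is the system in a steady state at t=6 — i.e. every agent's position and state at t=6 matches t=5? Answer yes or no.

no

t=1: a0@(3,0):B a1@(2,0):B a2@(0,2):A a3@(2,4):B a4@(0,4):B a5@(0,3):B a6@(1,0):A a7@(0,0):B a8@(0,1):B
t=2: a0@(3,0):B a1@(2,0):B a2@(1,1):A a3@(2,4):B a4@(0,4):B a5@(1,2):B a6@(1,3):A a7@(0,0):B a8@(1,4):B
t=3: a0@(3,0):B a1@(2,0):B a2@(0,1):A a3@(2,4):B a4@(0,4):B a5@(0,2):B a6@(0,3):A a7@(0,0):B a8@(1,4):B
t=4: a0@(3,0):B a1@(2,0):B a2@(1,0):A a3@(2,4):B a4@(0,4):B a5@(1,1):B a6@(1,2):A a7@(0,0):B a8@(1,4):B
t=5: a0@(3,0):B a1@(2,0):B a2@(0,1):A a3@(2,4):B a4@(0,4):B a5@(0,2):B a6@(0,3):A a7@(0,0):B a8@(1,4):B
t=6: a0@(3,0):B a1@(2,0):B a2@(1,0):A a3@(2,4):B a4@(0,4):B a5@(1,1):B a6@(1,2):A a7@(0,0):B a8@(1,4):B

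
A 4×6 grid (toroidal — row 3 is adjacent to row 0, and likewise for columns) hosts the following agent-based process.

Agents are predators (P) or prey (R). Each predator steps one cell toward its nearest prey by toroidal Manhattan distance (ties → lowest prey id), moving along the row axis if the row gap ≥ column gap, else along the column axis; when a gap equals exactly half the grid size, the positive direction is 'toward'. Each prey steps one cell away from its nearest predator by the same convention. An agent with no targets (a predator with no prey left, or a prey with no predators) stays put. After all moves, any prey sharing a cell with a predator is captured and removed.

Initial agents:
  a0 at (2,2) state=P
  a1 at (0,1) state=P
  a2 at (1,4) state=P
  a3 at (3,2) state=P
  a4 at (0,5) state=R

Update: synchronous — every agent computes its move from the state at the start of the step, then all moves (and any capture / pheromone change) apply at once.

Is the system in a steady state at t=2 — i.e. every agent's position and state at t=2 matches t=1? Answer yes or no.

t=1: a0@(2,3):P a1@(0,0):P a2@(0,4):P a3@(3,3):P
t=2: (unchanged — steady state)

yes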